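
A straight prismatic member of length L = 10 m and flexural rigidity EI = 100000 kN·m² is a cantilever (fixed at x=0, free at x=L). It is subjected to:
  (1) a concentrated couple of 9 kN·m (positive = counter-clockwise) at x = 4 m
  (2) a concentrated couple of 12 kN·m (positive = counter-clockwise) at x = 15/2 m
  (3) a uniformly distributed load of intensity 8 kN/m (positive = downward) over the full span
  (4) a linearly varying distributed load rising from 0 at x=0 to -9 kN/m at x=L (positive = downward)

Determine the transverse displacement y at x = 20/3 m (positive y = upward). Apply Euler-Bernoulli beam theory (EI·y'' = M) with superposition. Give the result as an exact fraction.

y(20/3) = -18797/3037500 m

Load 1 — applied couple M₀=9 kN·m at a=4 m (b=L-a=6):
  y_1 = M₀a(2x-a)/(2EI)  [x>a] = 9·4·(2·(20/3)-4)/(2·100000) = 21/12500 m
Load 2 — applied couple M₀=12 kN·m at a=15/2 m (b=L-a=5/2):
  y_2 = M₀x²/(2EI)  [x≤a] = 12·(20/3)²/(2·100000) = 1/375 m
Load 3 — uniform load w=8 kN/m over full span:
  y_3 = -wx²(x²-4Lx+6L²)/(24EI) = -8·(20/3)²·((20/3)²-4·10·(20/3)+6·10²)/(24·100000) = -68/1215 m
Load 4 — triangular load w₀=-9 kN/m (0→w₀ over full span):
  y_4 = (w₀Lx³/12-w₀L²x²/6-w₀x⁵/(120L))/EI = ((-9)·10·(20/3)³/12-(-9)·10²·(20/3)²/6-(-9)·(20/3)⁵/(120·10))/100000 = 92/2025 m
Superposition: y = Σ y_i = -18797/3037500 m ≈ -0.006188 m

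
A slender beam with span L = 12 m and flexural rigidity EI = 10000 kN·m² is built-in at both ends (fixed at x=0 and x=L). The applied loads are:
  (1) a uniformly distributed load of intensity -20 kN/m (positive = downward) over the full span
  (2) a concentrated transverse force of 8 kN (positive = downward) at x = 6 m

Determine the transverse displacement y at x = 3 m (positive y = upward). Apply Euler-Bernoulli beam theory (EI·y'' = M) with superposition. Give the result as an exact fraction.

y(3) = 1143/20000 m

Load 1 — uniform load w=-20 kN/m over full span:
  y_1 = -wx²(L-x)²/(24EI) = -(-20)·3²·(12-3)²/(24·10000) = 243/4000 m
Load 2 — point force P=8 kN at a=6 m (b=L-a=6):
  y_2 = -Pb²x²(3aL-(3a+b)x)/(6L³EI)  [x≤a] = -8·6²·3²·(3·6·12-(3·6+6)·3)/(6·12³·10000) = -9/2500 m
Superposition: y = Σ y_i = 1143/20000 m ≈ 0.057150 m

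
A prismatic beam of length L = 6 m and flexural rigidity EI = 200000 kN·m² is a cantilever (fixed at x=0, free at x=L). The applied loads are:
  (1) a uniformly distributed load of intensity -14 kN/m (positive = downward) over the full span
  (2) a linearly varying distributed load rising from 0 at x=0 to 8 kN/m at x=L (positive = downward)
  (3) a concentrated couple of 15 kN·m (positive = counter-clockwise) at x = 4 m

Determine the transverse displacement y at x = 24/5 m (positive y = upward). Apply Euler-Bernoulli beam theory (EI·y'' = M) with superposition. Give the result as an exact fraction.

Load 1 — uniform load w=-14 kN/m over full span:
  y_1 = -wx²(x²-4Lx+6L²)/(24EI) = -(-14)·(24/5)²·((24/5)²-4·6·(24/5)+6·6²)/(24·200000) = 16254/1953125 m
Load 2 — triangular load w₀=8 kN/m (0→w₀ over full span):
  y_2 = (w₀Lx³/12-w₀L²x²/6-w₀x⁵/(120L))/EI = (8·6·(24/5)³/12-8·6²·(24/5)²/6-8·(24/5)⁵/(120·6))/200000 = -168912/48828125 m
Load 3 — applied couple M₀=15 kN·m at a=4 m (b=L-a=2):
  y_3 = M₀a(2x-a)/(2EI)  [x>a] = 15·4·(2·(24/5)-4)/(2·200000) = 21/25000 m
Superposition: y = Σ y_i = 2227629/390625000 m ≈ 0.005703 m

y(24/5) = 2227629/390625000 m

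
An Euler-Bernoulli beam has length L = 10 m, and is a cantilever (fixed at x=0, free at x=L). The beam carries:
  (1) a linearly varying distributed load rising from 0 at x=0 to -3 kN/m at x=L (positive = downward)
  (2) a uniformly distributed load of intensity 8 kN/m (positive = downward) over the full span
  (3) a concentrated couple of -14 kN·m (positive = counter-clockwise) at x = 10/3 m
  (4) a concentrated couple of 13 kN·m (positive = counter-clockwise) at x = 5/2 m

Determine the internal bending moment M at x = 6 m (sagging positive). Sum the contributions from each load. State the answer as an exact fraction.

M(6) = -216/5 kN·m

Load 1 — triangular load w₀=-3 kN/m (0→w₀ over full span):
  M_1 = w₀Lx/2 - w₀L²/3 - w₀x³/(6L) = (-3)·10·6/2 - (-3)·10²/3 - (-3)·6³/(6·10) = 104/5 kN·m
Load 2 — uniform load w=8 kN/m over full span:
  M_2 = -w(L-x)²/2 = -8·(10-6)²/2 = -64 kN·m
Load 3 — applied couple M₀=-14 kN·m at a=10/3 m (b=L-a=20/3):
  M_3 = 0  [x>a] = 0 kN·m
Load 4 — applied couple M₀=13 kN·m at a=5/2 m (b=L-a=15/2):
  M_4 = 0  [x>a] = 0 kN·m
Superposition: M = Σ M_i = -216/5 kN·m ≈ -43.200000 kN·m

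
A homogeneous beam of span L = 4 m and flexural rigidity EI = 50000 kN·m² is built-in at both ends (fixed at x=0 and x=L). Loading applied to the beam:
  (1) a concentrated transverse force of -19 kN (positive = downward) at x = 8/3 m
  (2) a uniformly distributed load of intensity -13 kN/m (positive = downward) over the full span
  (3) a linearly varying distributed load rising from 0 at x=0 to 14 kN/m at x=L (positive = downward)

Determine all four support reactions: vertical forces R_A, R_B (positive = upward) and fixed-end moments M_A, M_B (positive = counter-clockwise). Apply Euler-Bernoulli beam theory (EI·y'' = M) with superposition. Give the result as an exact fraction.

R_A = -3041/135 kN, M_A = -2092/135 kN·m, R_B = -2764/135 kN, M_B = 2348/135 kN·m

Load 1 — point force P=-19 kN at a=8/3 m (b=L-a=4/3):
  R_A = Pb²(3a+b)/L³ = (-19)·(4/3)²·(3·(8/3)+(4/3))/4³ = -133/27 kN
  M_A = Pab²/L² = (-19)·(8/3)·(4/3)²/4² = -152/27 kN·m
  R_B = Pa²(a+3b)/L³ = (-19)·(8/3)²·((8/3)+3·(4/3))/4³ = -380/27 kN
  M_B = -Pa²b/L² = -(-19)·(8/3)²·(4/3)/4² = 304/27 kN·m
Load 2 — uniform load w=-13 kN/m over full span:
  R_A = wL/2 = (-13)·4/2 = -26 kN
  M_A = wL²/12 = (-13)·4²/12 = -52/3 kN·m
  R_B = wL/2 = (-13)·4/2 = -26 kN
  M_B = -wL²/12 = -(-13)·4²/12 = 52/3 kN·m
Load 3 — triangular load w₀=14 kN/m (0→w₀ over full span):
  R_A = 3w₀L/20 = 3·14·4/20 = 42/5 kN
  M_A = w₀L²/30 = 14·4²/30 = 112/15 kN·m
  R_B = 7w₀L/20 = 7·14·4/20 = 98/5 kN
  M_B = -w₀L²/20 = -14·4²/20 = -56/5 kN·m
Superposition: R_A = -3041/135 kN, M_A = -2092/135 kN·m, R_B = -2764/135 kN, M_B = 2348/135 kN·m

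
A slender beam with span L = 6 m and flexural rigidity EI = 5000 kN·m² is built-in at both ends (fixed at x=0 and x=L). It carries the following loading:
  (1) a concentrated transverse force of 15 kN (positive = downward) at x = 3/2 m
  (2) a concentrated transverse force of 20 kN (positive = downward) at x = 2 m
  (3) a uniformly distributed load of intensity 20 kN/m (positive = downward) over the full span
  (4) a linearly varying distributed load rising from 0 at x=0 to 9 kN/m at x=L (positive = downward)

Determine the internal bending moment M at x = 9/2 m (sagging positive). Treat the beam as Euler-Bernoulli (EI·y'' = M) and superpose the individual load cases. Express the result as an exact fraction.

Load 1 — point force P=15 kN at a=3/2 m (b=L-a=9/2):
  M_1 = Pa²(a+3b)(L-x)/L³ - Pa²b/L²  [x>a] = 15·(3/2)²·((3/2)+3·(9/2))·(6-(9/2))/6³ - 15·(3/2)²·(9/2)/6² = -45/64 kN·m
Load 2 — point force P=20 kN at a=2 m (b=L-a=4):
  M_2 = Pa²(a+3b)(L-x)/L³ - Pa²b/L²  [x>a] = 20·2²·(2+3·4)·(6-(9/2))/6³ - 20·2²·4/6² = -10/9 kN·m
Load 3 — uniform load w=20 kN/m over full span:
  M_3 = wLx/2 - wL²/12 - wx²/2 = 20·6·(9/2)/2 - 20·6²/12 - 20·(9/2)²/2 = 15/2 kN·m
Load 4 — triangular load w₀=9 kN/m (0→w₀ over full span):
  M_4 = 3w₀Lx/20 - w₀L²/30 - w₀x³/(6L) = 3·9·6·(9/2)/20 - 9·6²/30 - 9·(9/2)³/(6·6) = 459/160 kN·m
Superposition: M = Σ M_i = 24637/2880 kN·m ≈ 8.554514 kN·m

M(9/2) = 24637/2880 kN·m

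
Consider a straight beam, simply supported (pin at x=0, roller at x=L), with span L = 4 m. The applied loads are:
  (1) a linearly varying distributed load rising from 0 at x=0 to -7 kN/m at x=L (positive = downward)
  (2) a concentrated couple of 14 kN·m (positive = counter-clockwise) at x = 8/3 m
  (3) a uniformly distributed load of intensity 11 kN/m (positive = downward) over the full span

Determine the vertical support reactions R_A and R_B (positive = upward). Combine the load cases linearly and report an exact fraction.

R_A = 125/6 kN, R_B = 55/6 kN

Load 1 — triangular load w₀=-7 kN/m (0→w₀ over full span):
  R_A = w₀L/6 = (-7)·4/6 = -14/3 kN
  R_B = w₀L/3 = (-7)·4/3 = -28/3 kN
Load 2 — applied couple M₀=14 kN·m at a=8/3 m (b=L-a=4/3):
  R_A = M₀/L = 14/4 = 7/2 kN
  R_B = -M₀/L = -14/4 = -7/2 kN
Load 3 — uniform load w=11 kN/m over full span:
  R_A = wL/2 = 11·4/2 = 22 kN
  R_B = wL/2 = 11·4/2 = 22 kN
Superposition: R_A = 125/6 kN, R_B = 55/6 kN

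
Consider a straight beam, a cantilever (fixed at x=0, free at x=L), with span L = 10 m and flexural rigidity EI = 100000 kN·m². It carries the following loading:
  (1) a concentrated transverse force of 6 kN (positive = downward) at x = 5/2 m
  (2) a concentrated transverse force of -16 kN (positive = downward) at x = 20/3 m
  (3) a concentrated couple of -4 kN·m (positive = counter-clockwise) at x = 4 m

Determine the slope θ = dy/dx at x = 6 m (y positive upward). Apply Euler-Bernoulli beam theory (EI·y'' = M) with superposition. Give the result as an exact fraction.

Load 1 — point force P=6 kN at a=5/2 m (b=L-a=15/2):
  θ_1 = -Pa²/(2EI)  [x>a] = -6·(5/2)²/(2·100000) = -3/16000 rad
Load 2 — point force P=-16 kN at a=20/3 m (b=L-a=10/3):
  θ_2 = -Px(2a-x)/(2EI)  [x≤a] = -(-16)·6·(2·(20/3)-6)/(2·100000) = 11/3125 rad
Load 3 — applied couple M₀=-4 kN·m at a=4 m (b=L-a=6):
  θ_3 = M₀a/EI  [x>a] = (-4)·4/100000 = -1/6250 rad
Superposition: θ = Σ θ_i = 1269/400000 rad ≈ 0.003172 rad

θ(6) = 1269/400000 rad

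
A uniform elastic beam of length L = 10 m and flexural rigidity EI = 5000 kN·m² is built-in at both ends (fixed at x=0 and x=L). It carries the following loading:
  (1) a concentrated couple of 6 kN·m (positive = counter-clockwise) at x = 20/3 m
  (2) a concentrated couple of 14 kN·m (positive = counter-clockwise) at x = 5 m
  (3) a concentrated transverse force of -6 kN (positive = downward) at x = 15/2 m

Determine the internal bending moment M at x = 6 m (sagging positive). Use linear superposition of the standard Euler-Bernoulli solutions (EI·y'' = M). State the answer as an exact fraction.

M(6) = -393/80 kN·m

Load 1 — applied couple M₀=6 kN·m at a=20/3 m (b=L-a=10/3):
  M_1 = R_Ax - M_A  [x≤a] with R_A=4/5, M_A=2 = (4/5)·6 - 2 = 14/5 kN·m
Load 2 — applied couple M₀=14 kN·m at a=5 m (b=L-a=5):
  M_2 = R_Ax - M_A - M₀  [x>a] with R_A=21/10, M_A=7/2 = (21/10)·6 - (7/2) - 14 = -49/10 kN·m
Load 3 — point force P=-6 kN at a=15/2 m (b=L-a=5/2):
  M_3 = Pb²(3a+b)x/L³ - Pab²/L²  [x≤a] = (-6)·(5/2)²·(3·(15/2)+(5/2))·6/10³ - (-6)·(15/2)·(5/2)²/10² = -45/16 kN·m
Superposition: M = Σ M_i = -393/80 kN·m ≈ -4.912500 kN·m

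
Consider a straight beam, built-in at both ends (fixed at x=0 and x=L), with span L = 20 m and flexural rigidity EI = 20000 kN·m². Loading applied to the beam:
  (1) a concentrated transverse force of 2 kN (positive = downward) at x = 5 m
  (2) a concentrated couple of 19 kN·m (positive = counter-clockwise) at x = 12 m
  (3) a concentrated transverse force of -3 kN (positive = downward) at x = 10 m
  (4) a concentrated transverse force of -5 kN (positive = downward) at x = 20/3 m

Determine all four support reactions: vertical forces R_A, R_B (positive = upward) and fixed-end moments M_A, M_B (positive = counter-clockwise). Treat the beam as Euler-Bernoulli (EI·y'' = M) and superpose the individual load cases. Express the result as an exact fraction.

Load 1 — point force P=2 kN at a=5 m (b=L-a=15):
  R_A = Pb²(3a+b)/L³ = 2·15²·(3·5+15)/20³ = 27/16 kN
  M_A = Pab²/L² = 2·5·15²/20² = 45/8 kN·m
  R_B = Pa²(a+3b)/L³ = 2·5²·(5+3·15)/20³ = 5/16 kN
  M_B = -Pa²b/L² = -2·5²·15/20² = -15/8 kN·m
Load 2 — applied couple M₀=19 kN·m at a=12 m (b=L-a=8):
  R_A = 6M₀ab/L³ = 6·19·12·8/20³ = 171/125 kN
  M_A = M₀b(2a-b)/L² = 19·8·(2·12-8)/20² = 152/25 kN·m
  R_B = -6M₀ab/L³ = -6·19·12·8/20³ = -171/125 kN
  M_B = M₀a(2b-a)/L² = 19·12·(2·8-12)/20² = 57/25 kN·m
Load 3 — point force P=-3 kN at a=10 m (b=L-a=10):
  R_A = Pb²(3a+b)/L³ = (-3)·10²·(3·10+10)/20³ = -3/2 kN
  M_A = Pab²/L² = (-3)·10·10²/20² = -15/2 kN·m
  R_B = Pa²(a+3b)/L³ = (-3)·10²·(10+3·10)/20³ = -3/2 kN
  M_B = -Pa²b/L² = -(-3)·10²·10/20² = 15/2 kN·m
Load 4 — point force P=-5 kN at a=20/3 m (b=L-a=40/3):
  R_A = Pb²(3a+b)/L³ = (-5)·(40/3)²·(3·(20/3)+(40/3))/20³ = -100/27 kN
  M_A = Pab²/L² = (-5)·(20/3)·(40/3)²/20² = -400/27 kN·m
  R_B = Pa²(a+3b)/L³ = (-5)·(20/3)²·((20/3)+3·(40/3))/20³ = -35/27 kN
  M_B = -Pa²b/L² = -(-5)·(20/3)²·(40/3)/20² = 200/27 kN·m
Superposition: R_A = -116003/54000 kN, M_A = -57293/5400 kN·m, R_B = -207997/54000 kN, M_B = 82687/5400 kN·m

R_A = -116003/54000 kN, M_A = -57293/5400 kN·m, R_B = -207997/54000 kN, M_B = 82687/5400 kN·m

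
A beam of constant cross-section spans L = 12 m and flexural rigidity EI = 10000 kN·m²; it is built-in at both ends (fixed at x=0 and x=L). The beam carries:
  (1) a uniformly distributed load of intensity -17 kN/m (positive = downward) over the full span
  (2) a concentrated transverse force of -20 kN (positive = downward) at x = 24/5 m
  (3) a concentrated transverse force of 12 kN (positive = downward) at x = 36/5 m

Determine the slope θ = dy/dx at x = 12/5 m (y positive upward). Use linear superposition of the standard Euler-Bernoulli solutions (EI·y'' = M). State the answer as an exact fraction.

Load 1 — uniform load w=-17 kN/m over full span:
  θ_1 = -wx(L-x)(L-2x)/(12EI) = -(-17)·(12/5)·(12-(12/5))·(12-2·(12/5))/(12·10000) = 1836/78125 rad
Load 2 — point force P=-20 kN at a=24/5 m (b=L-a=36/5):
  θ_2 = -Pb²x(2aL-(3a+b)x)/(2L³EI)  [x≤a] = -(-20)·(36/5)²·(12/5)·(2·(24/5)·12-(3·(24/5)+(36/5))·(12/5))/(2·12³·10000) = 1782/390625 rad
Load 3 — point force P=12 kN at a=36/5 m (b=L-a=24/5):
  θ_3 = -Pb²x(2aL-(3a+b)x)/(2L³EI)  [x≤a] = -12·(24/5)²·(12/5)·(2·(36/5)·12-(3·(36/5)+(24/5))·(12/5))/(2·12³·10000) = -4104/1953125 rad
Superposition: θ = Σ θ_i = 50706/1953125 rad ≈ 0.025961 rad

θ(12/5) = 50706/1953125 rad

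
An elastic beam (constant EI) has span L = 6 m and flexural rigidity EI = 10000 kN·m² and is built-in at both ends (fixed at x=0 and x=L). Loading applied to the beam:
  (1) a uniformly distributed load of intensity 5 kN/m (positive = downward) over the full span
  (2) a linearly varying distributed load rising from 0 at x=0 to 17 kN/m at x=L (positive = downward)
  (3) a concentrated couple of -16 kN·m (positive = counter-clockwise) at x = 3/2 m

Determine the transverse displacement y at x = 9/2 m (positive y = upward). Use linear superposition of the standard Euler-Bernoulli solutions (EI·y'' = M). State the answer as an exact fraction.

y(9/2) = -79821/25600000 m

Load 1 — uniform load w=5 kN/m over full span:
  y_1 = -wx²(L-x)²/(24EI) = -5·(9/2)²·(6-(9/2))²/(24·10000) = -243/256000 m
Load 2 — triangular load w₀=17 kN/m (0→w₀ over full span):
  y_2 = -w₀x²(L-x)²(x+2L)/(120LEI) = -17·(9/2)²·(6-(9/2))²·((9/2)+2·6)/(120·6·10000) = -45441/25600000 m
Load 3 — applied couple M₀=-16 kN·m at a=3/2 m (b=L-a=9/2):
  y_3 = (R_Ax³/6 - M_Ax²/2 - M₀(x-a)²/2)/EI  [x>a] with R_A=-3, M_A=3 = ((-3)·(9/2)³/6 - 3·(9/2)²/2 - (-16)·((9/2)-(3/2))²/2)/10000 = -63/160000 m
Superposition: y = Σ y_i = -79821/25600000 m ≈ -0.003118 m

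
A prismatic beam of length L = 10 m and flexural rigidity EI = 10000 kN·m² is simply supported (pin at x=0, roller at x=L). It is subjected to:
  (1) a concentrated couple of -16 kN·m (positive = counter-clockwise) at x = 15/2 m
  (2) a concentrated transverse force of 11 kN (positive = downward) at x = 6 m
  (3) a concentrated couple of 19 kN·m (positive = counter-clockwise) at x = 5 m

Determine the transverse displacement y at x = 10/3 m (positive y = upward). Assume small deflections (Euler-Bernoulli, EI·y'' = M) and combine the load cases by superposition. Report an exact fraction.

y(10/3) = -21139/1620000 m

Load 1 — applied couple M₀=-16 kN·m at a=15/2 m (b=L-a=5/2):
  y_1 = (M₀x³/(6L)+C₁x)/EI  [x≤a] with C₁=M₀(3b²-L²)/(6L)=65/3 = ((-16)·(10/3)³/(6·10)+(65/3)·(10/3))/10000 = 101/16200 m
Load 2 — point force P=11 kN at a=6 m (b=L-a=4):
  y_2 = -Pbx(L²-b²-x²)/(6LEI)  [x≤a] = -11·4·(10/3)·(10²-4²-(10/3)²)/(6·10·10000) = -902/50625 m
Load 3 — applied couple M₀=19 kN·m at a=5 m (b=L-a=5):
  y_3 = (M₀x³/(6L)+C₁x)/EI  [x≤a] with C₁=M₀(3b²-L²)/(6L)=-95/12 = (19·(10/3)³/(6·10)+(-95/12)·(10/3))/10000 = -19/12960 m
Superposition: y = Σ y_i = -21139/1620000 m ≈ -0.013049 m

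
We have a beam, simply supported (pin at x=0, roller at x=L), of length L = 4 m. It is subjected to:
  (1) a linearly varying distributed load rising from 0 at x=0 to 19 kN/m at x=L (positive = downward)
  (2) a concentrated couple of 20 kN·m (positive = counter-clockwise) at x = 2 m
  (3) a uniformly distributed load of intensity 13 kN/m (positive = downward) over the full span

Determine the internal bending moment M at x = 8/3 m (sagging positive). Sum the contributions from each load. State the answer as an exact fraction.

M(8/3) = 2852/81 kN·m

Load 1 — triangular load w₀=19 kN/m (0→w₀ over full span):
  M_1 = w₀Lx/6 - w₀x³/(6L) = 19·4·(8/3)/6 - 19·(8/3)³/(6·4) = 1520/81 kN·m
Load 2 — applied couple M₀=20 kN·m at a=2 m (b=L-a=2):
  M_2 = M₀x/L - M₀  [x>a] = 20·(8/3)/4 - 20 = -20/3 kN·m
Load 3 — uniform load w=13 kN/m over full span:
  M_3 = wx(L-x)/2 = 13·(8/3)·(4-(8/3))/2 = 208/9 kN·m
Superposition: M = Σ M_i = 2852/81 kN·m ≈ 35.209877 kN·m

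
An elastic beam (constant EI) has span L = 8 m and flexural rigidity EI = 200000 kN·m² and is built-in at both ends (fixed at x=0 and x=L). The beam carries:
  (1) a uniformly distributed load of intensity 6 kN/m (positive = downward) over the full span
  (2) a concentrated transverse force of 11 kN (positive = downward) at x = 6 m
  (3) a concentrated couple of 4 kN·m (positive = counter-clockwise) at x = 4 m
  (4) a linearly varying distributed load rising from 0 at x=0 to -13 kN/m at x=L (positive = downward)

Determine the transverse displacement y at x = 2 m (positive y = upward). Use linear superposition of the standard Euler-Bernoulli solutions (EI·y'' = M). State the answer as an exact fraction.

Load 1 — uniform load w=6 kN/m over full span:
  y_1 = -wx²(L-x)²/(24EI) = -6·2²·(8-2)²/(24·200000) = -9/50000 m
Load 2 — point force P=11 kN at a=6 m (b=L-a=2):
  y_2 = -Pb²x²(3aL-(3a+b)x)/(6L³EI)  [x≤a] = -11·2²·2²·(3·6·8-(3·6+2)·2)/(6·8³·200000) = -143/4800000 m
Load 3 — applied couple M₀=4 kN·m at a=4 m (b=L-a=4):
  y_3 = (R_Ax³/6 - M_Ax²/2)/EI  [x≤a] with R_A=3/4, M_A=1 = ((3/4)·2³/6 - 1·2²/2)/200000 = -1/200000 m
Load 4 — triangular load w₀=-13 kN/m (0→w₀ over full span):
  y_4 = -w₀x²(L-x)²(x+2L)/(120LEI) = -(-13)·2²·(8-2)²·(2+2·8)/(120·8·200000) = 351/2000000 m
Superposition: y = Σ y_i = -943/24000000 m ≈ -0.000039 m

y(2) = -943/24000000 m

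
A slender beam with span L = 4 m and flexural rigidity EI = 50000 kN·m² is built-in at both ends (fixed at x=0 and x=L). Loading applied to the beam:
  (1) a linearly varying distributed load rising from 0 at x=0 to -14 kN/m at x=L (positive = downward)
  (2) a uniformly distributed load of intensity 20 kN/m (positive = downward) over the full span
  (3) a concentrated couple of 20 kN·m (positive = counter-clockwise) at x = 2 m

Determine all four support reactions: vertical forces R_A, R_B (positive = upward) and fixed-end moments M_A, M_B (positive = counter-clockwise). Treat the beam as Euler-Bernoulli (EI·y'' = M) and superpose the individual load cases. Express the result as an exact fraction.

Load 1 — triangular load w₀=-14 kN/m (0→w₀ over full span):
  R_A = 3w₀L/20 = 3·(-14)·4/20 = -42/5 kN
  M_A = w₀L²/30 = (-14)·4²/30 = -112/15 kN·m
  R_B = 7w₀L/20 = 7·(-14)·4/20 = -98/5 kN
  M_B = -w₀L²/20 = -(-14)·4²/20 = 56/5 kN·m
Load 2 — uniform load w=20 kN/m over full span:
  R_A = wL/2 = 20·4/2 = 40 kN
  M_A = wL²/12 = 20·4²/12 = 80/3 kN·m
  R_B = wL/2 = 20·4/2 = 40 kN
  M_B = -wL²/12 = -20·4²/12 = -80/3 kN·m
Load 3 — applied couple M₀=20 kN·m at a=2 m (b=L-a=2):
  R_A = 6M₀ab/L³ = 6·20·2·2/4³ = 15/2 kN
  M_A = M₀b(2a-b)/L² = 20·2·(2·2-2)/4² = 5 kN·m
  R_B = -6M₀ab/L³ = -6·20·2·2/4³ = -15/2 kN
  M_B = M₀a(2b-a)/L² = 20·2·(2·2-2)/4² = 5 kN·m
Superposition: R_A = 391/10 kN, M_A = 121/5 kN·m, R_B = 129/10 kN, M_B = -157/15 kN·m

R_A = 391/10 kN, M_A = 121/5 kN·m, R_B = 129/10 kN, M_B = -157/15 kN·m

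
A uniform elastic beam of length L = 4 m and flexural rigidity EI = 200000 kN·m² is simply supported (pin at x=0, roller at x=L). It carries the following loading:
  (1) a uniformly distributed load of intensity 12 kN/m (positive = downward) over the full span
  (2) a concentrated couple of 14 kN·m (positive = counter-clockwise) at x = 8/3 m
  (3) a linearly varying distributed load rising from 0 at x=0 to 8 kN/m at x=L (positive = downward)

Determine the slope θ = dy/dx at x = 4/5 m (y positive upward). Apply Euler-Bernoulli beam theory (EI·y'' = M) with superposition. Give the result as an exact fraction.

θ(4/5) = -54463/281250000 rad

Load 1 — uniform load w=12 kN/m over full span:
  θ_1 = -w(L³-6Lx²+4x³)/(24EI) = -12·(4³-6·4·(4/5)²+4·(4/5)³)/(24·200000) = -99/781250 rad
Load 2 — applied couple M₀=14 kN·m at a=8/3 m (b=L-a=4/3):
  θ_2 = (M₀x²/(2L)+C₁)/EI  [x≤a] with C₁=M₀(3b²-L²)/(6L)=-56/9 = (14·(4/5)²/(2·4)+(-56/9))/200000 = -287/11250000 rad
Load 3 — triangular load w₀=8 kN/m (0→w₀ over full span):
  θ_3 = -w₀(7L⁴-30L²x²+15x⁴)/(360LEI) = -8·(7·4⁴-30·4²·(4/5)²+15·(4/5)⁴)/(360·4·200000) = -728/17578125 rad
Superposition: θ = Σ θ_i = -54463/281250000 rad ≈ -0.000194 rad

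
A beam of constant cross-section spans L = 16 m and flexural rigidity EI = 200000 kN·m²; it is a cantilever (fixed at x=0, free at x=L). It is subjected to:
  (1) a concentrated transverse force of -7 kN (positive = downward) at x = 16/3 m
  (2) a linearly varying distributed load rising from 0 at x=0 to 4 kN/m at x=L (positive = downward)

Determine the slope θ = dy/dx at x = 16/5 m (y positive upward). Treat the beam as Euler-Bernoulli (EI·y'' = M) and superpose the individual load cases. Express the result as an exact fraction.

Load 1 — point force P=-7 kN at a=16/3 m (b=L-a=32/3):
  θ_1 = -Px(2a-x)/(2EI)  [x≤a] = -(-7)·(16/5)·(2·(16/3)-(16/5))/(2·200000) = 98/234375 rad
Load 2 — triangular load w₀=4 kN/m (0→w₀ over full span):
  θ_2 = (w₀Lx²/4-w₀L²x/3-w₀x⁴/(24L))/EI = (4·16·(16/5)²/4-4·16²·(16/5)/3-4·(16/5)⁴/(24·16))/200000 = -27232/5859375 rad
Superposition: θ = Σ θ_i = -24782/5859375 rad ≈ -0.004229 rad

θ(16/5) = -24782/5859375 rad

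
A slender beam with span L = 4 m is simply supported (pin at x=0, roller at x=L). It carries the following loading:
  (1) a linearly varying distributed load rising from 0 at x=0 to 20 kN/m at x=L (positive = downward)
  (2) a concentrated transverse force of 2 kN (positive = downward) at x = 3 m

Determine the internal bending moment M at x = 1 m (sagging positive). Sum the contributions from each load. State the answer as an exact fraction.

Load 1 — triangular load w₀=20 kN/m (0→w₀ over full span):
  M_1 = w₀Lx/6 - w₀x³/(6L) = 20·4·1/6 - 20·1³/(6·4) = 25/2 kN·m
Load 2 — point force P=2 kN at a=3 m (b=L-a=1):
  M_2 = Pbx/L  [x≤a] = 2·1·1/4 = 1/2 kN·m
Superposition: M = Σ M_i = 13 kN·m ≈ 13.000000 kN·m

M(1) = 13 kN·m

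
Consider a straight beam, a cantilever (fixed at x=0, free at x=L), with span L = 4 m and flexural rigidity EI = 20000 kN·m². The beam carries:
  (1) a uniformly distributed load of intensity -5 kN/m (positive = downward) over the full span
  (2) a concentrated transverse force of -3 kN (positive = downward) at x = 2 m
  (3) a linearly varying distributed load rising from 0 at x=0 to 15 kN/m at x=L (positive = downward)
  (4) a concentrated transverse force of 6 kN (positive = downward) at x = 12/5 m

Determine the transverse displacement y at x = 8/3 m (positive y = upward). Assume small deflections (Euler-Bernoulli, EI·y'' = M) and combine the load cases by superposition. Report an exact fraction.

Load 1 — uniform load w=-5 kN/m over full span:
  y_1 = -wx²(x²-4Lx+6L²)/(24EI) = -(-5)·(8/3)²·((8/3)²-4·4·(8/3)+6·4²)/(24·20000) = 136/30375 m
Load 2 — point force P=-3 kN at a=2 m (b=L-a=2):
  y_2 = -Pa²(3x-a)/(6EI)  [x>a] = -(-3)·2²·(3·(8/3)-2)/(6·20000) = 3/5000 m
Load 3 — triangular load w₀=15 kN/m (0→w₀ over full span):
  y_3 = (w₀Lx³/12-w₀L²x²/6-w₀x⁵/(120L))/EI = (15·4·(8/3)³/12-15·4²·(8/3)²/6-15·(8/3)⁵/(120·4))/20000 = -1472/151875 m
Load 4 — point force P=6 kN at a=12/5 m (b=L-a=8/5):
  y_4 = -Pa²(3x-a)/(6EI)  [x>a] = -6·(12/5)²·(3·(8/3)-(12/5))/(6·20000) = -126/78125 m
Superposition: y = Σ y_i = -105091/16875000 m ≈ -0.006228 m

y(8/3) = -105091/16875000 m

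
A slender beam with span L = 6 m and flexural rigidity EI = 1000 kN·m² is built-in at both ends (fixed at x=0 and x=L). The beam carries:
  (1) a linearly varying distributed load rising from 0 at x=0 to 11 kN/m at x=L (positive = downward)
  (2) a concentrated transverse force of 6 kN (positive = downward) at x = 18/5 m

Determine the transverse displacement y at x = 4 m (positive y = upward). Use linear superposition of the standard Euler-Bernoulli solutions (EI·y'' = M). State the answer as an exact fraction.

y(4) = -2929/140625 m

Load 1 — triangular load w₀=11 kN/m (0→w₀ over full span):
  y_1 = -w₀x²(L-x)²(x+2L)/(120LEI) = -11·4²·(6-4)²·(4+2·6)/(120·6·1000) = -88/5625 m
Load 2 — point force P=6 kN at a=18/5 m (b=L-a=12/5):
  y_2 = -Pa²(L-x)²(3bL-(3b+a)(L-x))/(6L³EI)  [x>a] = -6·(18/5)²·(6-4)²·(3·(12/5)·6-(3·(12/5)+(18/5))·(6-4))/(6·6³·1000) = -81/15625 m
Superposition: y = Σ y_i = -2929/140625 m ≈ -0.020828 m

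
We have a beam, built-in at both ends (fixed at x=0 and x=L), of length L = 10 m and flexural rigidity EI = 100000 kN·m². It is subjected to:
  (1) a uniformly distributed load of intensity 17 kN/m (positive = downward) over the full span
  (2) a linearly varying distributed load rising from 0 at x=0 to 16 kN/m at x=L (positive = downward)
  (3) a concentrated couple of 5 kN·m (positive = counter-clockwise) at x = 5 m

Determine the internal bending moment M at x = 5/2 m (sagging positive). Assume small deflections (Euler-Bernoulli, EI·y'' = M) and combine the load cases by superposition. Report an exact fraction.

M(5/2) = 125/6 kN·m

Load 1 — uniform load w=17 kN/m over full span:
  M_1 = wLx/2 - wL²/12 - wx²/2 = 17·10·(5/2)/2 - 17·10²/12 - 17·(5/2)²/2 = 425/24 kN·m
Load 2 — triangular load w₀=16 kN/m (0→w₀ over full span):
  M_2 = 3w₀Lx/20 - w₀L²/30 - w₀x³/(6L) = 3·16·10·(5/2)/20 - 16·10²/30 - 16·(5/2)³/(6·10) = 5/2 kN·m
Load 3 — applied couple M₀=5 kN·m at a=5 m (b=L-a=5):
  M_3 = R_Ax - M_A  [x≤a] with R_A=3/4, M_A=5/4 = (3/4)·(5/2) - (5/4) = 5/8 kN·m
Superposition: M = Σ M_i = 125/6 kN·m ≈ 20.833333 kN·m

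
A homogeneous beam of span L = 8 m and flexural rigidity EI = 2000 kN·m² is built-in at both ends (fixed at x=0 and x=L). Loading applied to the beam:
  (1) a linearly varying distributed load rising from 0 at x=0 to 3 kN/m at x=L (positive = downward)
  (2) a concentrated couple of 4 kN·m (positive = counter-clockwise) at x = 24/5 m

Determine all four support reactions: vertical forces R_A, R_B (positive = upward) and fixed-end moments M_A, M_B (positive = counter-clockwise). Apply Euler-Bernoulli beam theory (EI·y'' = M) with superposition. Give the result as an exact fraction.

Load 1 — triangular load w₀=3 kN/m (0→w₀ over full span):
  R_A = 3w₀L/20 = 3·3·8/20 = 18/5 kN
  M_A = w₀L²/30 = 3·8²/30 = 32/5 kN·m
  R_B = 7w₀L/20 = 7·3·8/20 = 42/5 kN
  M_B = -w₀L²/20 = -3·8²/20 = -48/5 kN·m
Load 2 — applied couple M₀=4 kN·m at a=24/5 m (b=L-a=16/5):
  R_A = 6M₀ab/L³ = 6·4·(24/5)·(16/5)/8³ = 18/25 kN
  M_A = M₀b(2a-b)/L² = 4·(16/5)·(2·(24/5)-(16/5))/8² = 32/25 kN·m
  R_B = -6M₀ab/L³ = -6·4·(24/5)·(16/5)/8³ = -18/25 kN
  M_B = M₀a(2b-a)/L² = 4·(24/5)·(2·(16/5)-(24/5))/8² = 12/25 kN·m
Superposition: R_A = 108/25 kN, M_A = 192/25 kN·m, R_B = 192/25 kN, M_B = -228/25 kN·m

R_A = 108/25 kN, M_A = 192/25 kN·m, R_B = 192/25 kN, M_B = -228/25 kN·m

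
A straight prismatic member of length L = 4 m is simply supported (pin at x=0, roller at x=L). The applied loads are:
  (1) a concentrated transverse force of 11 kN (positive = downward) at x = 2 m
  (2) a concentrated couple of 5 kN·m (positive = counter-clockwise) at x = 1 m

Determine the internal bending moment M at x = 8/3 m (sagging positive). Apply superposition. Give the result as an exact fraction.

Load 1 — point force P=11 kN at a=2 m (b=L-a=2):
  M_1 = Pa(L-x)/L  [x>a] = 11·2·(4-(8/3))/4 = 22/3 kN·m
Load 2 — applied couple M₀=5 kN·m at a=1 m (b=L-a=3):
  M_2 = M₀x/L - M₀  [x>a] = 5·(8/3)/4 - 5 = -5/3 kN·m
Superposition: M = Σ M_i = 17/3 kN·m ≈ 5.666667 kN·m

M(8/3) = 17/3 kN·m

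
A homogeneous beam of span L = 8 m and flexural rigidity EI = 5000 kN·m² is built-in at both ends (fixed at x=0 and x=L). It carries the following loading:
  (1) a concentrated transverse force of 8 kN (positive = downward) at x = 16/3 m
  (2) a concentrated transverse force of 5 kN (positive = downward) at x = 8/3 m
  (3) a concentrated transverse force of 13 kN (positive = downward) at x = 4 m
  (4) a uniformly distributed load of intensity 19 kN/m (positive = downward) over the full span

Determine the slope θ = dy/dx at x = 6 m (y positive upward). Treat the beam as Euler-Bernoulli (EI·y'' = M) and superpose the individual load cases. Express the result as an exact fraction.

Load 1 — point force P=8 kN at a=16/3 m (b=L-a=8/3):
  θ_1 = Pa²(L-x)(2bL-(3b+a)(L-x))/(2L³EI)  [x>a] = 8·(16/3)²·(8-6)·(2·(8/3)·8-(3·(8/3)+(16/3))·(8-6))/(2·8³·5000) = 8/5625 rad
Load 2 — point force P=5 kN at a=8/3 m (b=L-a=16/3):
  θ_2 = Pa²(L-x)(2bL-(3b+a)(L-x))/(2L³EI)  [x>a] = 5·(8/3)²·(8-6)·(2·(16/3)·8-(3·(16/3)+(8/3))·(8-6))/(2·8³·5000) = 1/1500 rad
Load 3 — point force P=13 kN at a=4 m (b=L-a=4):
  θ_3 = Pa²(L-x)(2bL-(3b+a)(L-x))/(2L³EI)  [x>a] = 13·4²·(8-6)·(2·4·8-(3·4+4)·(8-6))/(2·8³·5000) = 13/5000 rad
Load 4 — uniform load w=19 kN/m over full span:
  θ_4 = -wx(L-x)(L-2x)/(12EI) = -19·6·(8-6)·(8-2·6)/(12·5000) = 19/1250 rad
Superposition: θ = Σ θ_i = 179/9000 rad ≈ 0.019889 rad

θ(6) = 179/9000 rad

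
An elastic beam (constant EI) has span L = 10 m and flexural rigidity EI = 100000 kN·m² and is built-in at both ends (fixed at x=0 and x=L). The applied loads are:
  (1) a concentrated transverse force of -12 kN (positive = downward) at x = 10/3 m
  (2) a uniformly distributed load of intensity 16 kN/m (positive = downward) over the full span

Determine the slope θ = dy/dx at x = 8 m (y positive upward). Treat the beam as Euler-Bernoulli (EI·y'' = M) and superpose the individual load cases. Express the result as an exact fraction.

θ(8) = 131/112500 rad

Load 1 — point force P=-12 kN at a=10/3 m (b=L-a=20/3):
  θ_1 = Pa²(L-x)(2bL-(3b+a)(L-x))/(2L³EI)  [x>a] = (-12)·(10/3)²·(10-8)·(2·(20/3)·10-(3·(20/3)+(10/3))·(10-8))/(2·10³·100000) = -13/112500 rad
Load 2 — uniform load w=16 kN/m over full span:
  θ_2 = -wx(L-x)(L-2x)/(12EI) = -16·8·(10-8)·(10-2·8)/(12·100000) = 4/3125 rad
Superposition: θ = Σ θ_i = 131/112500 rad ≈ 0.001164 rad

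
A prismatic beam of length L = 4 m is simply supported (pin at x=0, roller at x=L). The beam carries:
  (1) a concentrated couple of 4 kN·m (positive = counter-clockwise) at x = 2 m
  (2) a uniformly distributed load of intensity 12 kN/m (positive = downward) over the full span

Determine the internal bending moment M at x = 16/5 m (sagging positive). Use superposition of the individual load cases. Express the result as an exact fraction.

M(16/5) = 364/25 kN·m

Load 1 — applied couple M₀=4 kN·m at a=2 m (b=L-a=2):
  M_1 = M₀x/L - M₀  [x>a] = 4·(16/5)/4 - 4 = -4/5 kN·m
Load 2 — uniform load w=12 kN/m over full span:
  M_2 = wx(L-x)/2 = 12·(16/5)·(4-(16/5))/2 = 384/25 kN·m
Superposition: M = Σ M_i = 364/25 kN·m ≈ 14.560000 kN·m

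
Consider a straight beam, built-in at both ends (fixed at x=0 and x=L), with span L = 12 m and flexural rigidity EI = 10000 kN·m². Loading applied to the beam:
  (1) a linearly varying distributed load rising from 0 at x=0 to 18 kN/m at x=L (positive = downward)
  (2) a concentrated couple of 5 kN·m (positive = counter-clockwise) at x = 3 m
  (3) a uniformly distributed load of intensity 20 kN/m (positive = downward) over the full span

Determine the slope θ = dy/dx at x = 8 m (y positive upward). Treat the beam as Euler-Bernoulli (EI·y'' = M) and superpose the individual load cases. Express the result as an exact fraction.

θ(8) = 9013/300000 rad

Load 1 — triangular load w₀=18 kN/m (0→w₀ over full span):
  θ_1 = -w₀(2x(L-x)(L-2x)(x+2L)+x²(L-x)²)/(120LEI) = -18·(2·8·(12-8)·(12-2·8)·(8+2·12)+8²·(12-8)²)/(120·12·10000) = 28/3125 rad
Load 2 — applied couple M₀=5 kN·m at a=3 m (b=L-a=9):
  θ_2 = (R_Ax²/2 - M_Ax - M₀(x-a))/EI  [x>a] with R_A=15/32, M_A=-15/16 = ((15/32)·8²/2 - (-15/16)·8 - 5·(8-3))/10000 = -1/4000 rad
Load 3 — uniform load w=20 kN/m over full span:
  θ_3 = -wx(L-x)(L-2x)/(12EI) = -20·8·(12-8)·(12-2·8)/(12·10000) = 8/375 rad
Superposition: θ = Σ θ_i = 9013/300000 rad ≈ 0.030043 rad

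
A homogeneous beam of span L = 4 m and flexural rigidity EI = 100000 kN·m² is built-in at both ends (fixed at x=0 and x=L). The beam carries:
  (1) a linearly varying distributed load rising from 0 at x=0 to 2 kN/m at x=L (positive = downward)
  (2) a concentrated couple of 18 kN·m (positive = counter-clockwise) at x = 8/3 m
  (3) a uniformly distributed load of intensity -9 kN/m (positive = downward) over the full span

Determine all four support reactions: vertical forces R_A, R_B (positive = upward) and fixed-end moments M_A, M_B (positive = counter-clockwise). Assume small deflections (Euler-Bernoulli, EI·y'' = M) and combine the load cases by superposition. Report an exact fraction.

Load 1 — triangular load w₀=2 kN/m (0→w₀ over full span):
  R_A = 3w₀L/20 = 3·2·4/20 = 6/5 kN
  M_A = w₀L²/30 = 2·4²/30 = 16/15 kN·m
  R_B = 7w₀L/20 = 7·2·4/20 = 14/5 kN
  M_B = -w₀L²/20 = -2·4²/20 = -8/5 kN·m
Load 2 — applied couple M₀=18 kN·m at a=8/3 m (b=L-a=4/3):
  R_A = 6M₀ab/L³ = 6·18·(8/3)·(4/3)/4³ = 6 kN
  M_A = M₀b(2a-b)/L² = 18·(4/3)·(2·(8/3)-(4/3))/4² = 6 kN·m
  R_B = -6M₀ab/L³ = -6·18·(8/3)·(4/3)/4³ = -6 kN
  M_B = M₀a(2b-a)/L² = 18·(8/3)·(2·(4/3)-(8/3))/4² = 0 kN·m
Load 3 — uniform load w=-9 kN/m over full span:
  R_A = wL/2 = (-9)·4/2 = -18 kN
  M_A = wL²/12 = (-9)·4²/12 = -12 kN·m
  R_B = wL/2 = (-9)·4/2 = -18 kN
  M_B = -wL²/12 = -(-9)·4²/12 = 12 kN·m
Superposition: R_A = -54/5 kN, M_A = -74/15 kN·m, R_B = -106/5 kN, M_B = 52/5 kN·m

R_A = -54/5 kN, M_A = -74/15 kN·m, R_B = -106/5 kN, M_B = 52/5 kN·m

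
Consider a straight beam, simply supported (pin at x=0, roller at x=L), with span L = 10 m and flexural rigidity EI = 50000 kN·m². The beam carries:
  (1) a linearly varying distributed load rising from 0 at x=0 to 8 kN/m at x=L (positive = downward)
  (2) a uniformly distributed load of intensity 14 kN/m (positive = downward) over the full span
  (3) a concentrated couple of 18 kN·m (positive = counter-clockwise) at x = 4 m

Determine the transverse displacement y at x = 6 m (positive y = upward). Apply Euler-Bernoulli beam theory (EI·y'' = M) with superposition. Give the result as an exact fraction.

Load 1 — triangular load w₀=8 kN/m (0→w₀ over full span):
  y_1 = -w₀x(7L⁴-10L²x²+3x⁴)/(360LEI) = -8·6·(7·10⁴-10·10²·6²+3·6⁴)/(360·10·50000) = -2368/234375 m
Load 2 — uniform load w=14 kN/m over full span:
  y_2 = -wx(L³-2Lx²+x³)/(24EI) = -14·6·(10³-2·10·6²+6³)/(24·50000) = -217/6250 m
Load 3 — applied couple M₀=18 kN·m at a=4 m (b=L-a=6):
  y_3 = (M₀x³/(6L)-M₀(x-a)²/2+C₁x)/EI  [x>a] with C₁=M₀(3b²-L²)/(6L)=12/5 = (18·6³/(6·10)-18·(6-4)²/2+(12/5)·6)/50000 = 27/31250 m
Superposition: y = Σ y_i = -10303/234375 m ≈ -0.043959 m

y(6) = -10303/234375 m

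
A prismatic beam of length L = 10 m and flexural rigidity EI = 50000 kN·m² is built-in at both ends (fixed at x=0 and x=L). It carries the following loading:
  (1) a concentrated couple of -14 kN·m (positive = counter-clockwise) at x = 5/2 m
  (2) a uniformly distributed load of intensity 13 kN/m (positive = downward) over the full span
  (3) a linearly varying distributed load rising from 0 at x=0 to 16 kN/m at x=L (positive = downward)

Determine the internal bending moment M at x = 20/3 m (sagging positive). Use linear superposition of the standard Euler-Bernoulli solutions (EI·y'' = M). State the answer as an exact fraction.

M(20/3) = 41887/648 kN·m

Load 1 — applied couple M₀=-14 kN·m at a=5/2 m (b=L-a=15/2):
  M_1 = R_Ax - M_A - M₀  [x>a] with R_A=-63/40, M_A=21/8 = (-63/40)·(20/3) - (21/8) - (-14) = 7/8 kN·m
Load 2 — uniform load w=13 kN/m over full span:
  M_2 = wLx/2 - wL²/12 - wx²/2 = 13·10·(20/3)/2 - 13·10²/12 - 13·(20/3)²/2 = 325/9 kN·m
Load 3 — triangular load w₀=16 kN/m (0→w₀ over full span):
  M_3 = 3w₀Lx/20 - w₀L²/30 - w₀x³/(6L) = 3·16·10·(20/3)/20 - 16·10²/30 - 16·(20/3)³/(6·10) = 2240/81 kN·m
Superposition: M = Σ M_i = 41887/648 kN·m ≈ 64.640432 kN·m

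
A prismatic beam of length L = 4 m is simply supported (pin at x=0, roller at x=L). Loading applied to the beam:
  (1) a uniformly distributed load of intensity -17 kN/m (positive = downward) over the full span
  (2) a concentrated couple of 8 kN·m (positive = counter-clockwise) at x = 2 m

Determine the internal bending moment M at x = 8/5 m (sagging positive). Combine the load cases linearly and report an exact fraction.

Load 1 — uniform load w=-17 kN/m over full span:
  M_1 = wx(L-x)/2 = (-17)·(8/5)·(4-(8/5))/2 = -816/25 kN·m
Load 2 — applied couple M₀=8 kN·m at a=2 m (b=L-a=2):
  M_2 = M₀x/L  [x≤a] = 8·(8/5)/4 = 16/5 kN·m
Superposition: M = Σ M_i = -736/25 kN·m ≈ -29.440000 kN·m

M(8/5) = -736/25 kN·m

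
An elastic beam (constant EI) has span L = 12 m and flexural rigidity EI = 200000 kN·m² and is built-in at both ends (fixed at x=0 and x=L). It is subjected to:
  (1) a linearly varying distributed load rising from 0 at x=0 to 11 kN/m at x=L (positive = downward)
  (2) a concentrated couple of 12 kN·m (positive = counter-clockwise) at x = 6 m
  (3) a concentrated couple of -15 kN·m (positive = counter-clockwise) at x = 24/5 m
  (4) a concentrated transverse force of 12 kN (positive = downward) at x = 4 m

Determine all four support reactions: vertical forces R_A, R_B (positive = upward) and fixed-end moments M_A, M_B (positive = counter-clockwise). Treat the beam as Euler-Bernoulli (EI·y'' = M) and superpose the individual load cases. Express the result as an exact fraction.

R_A = 511/18 kN, M_A = 226/3 kN·m, R_B = 893/18 kN, M_B = -275/3 kN·m

Load 1 — triangular load w₀=11 kN/m (0→w₀ over full span):
  R_A = 3w₀L/20 = 3·11·12/20 = 99/5 kN
  M_A = w₀L²/30 = 11·12²/30 = 264/5 kN·m
  R_B = 7w₀L/20 = 7·11·12/20 = 231/5 kN
  M_B = -w₀L²/20 = -11·12²/20 = -396/5 kN·m
Load 2 — applied couple M₀=12 kN·m at a=6 m (b=L-a=6):
  R_A = 6M₀ab/L³ = 6·12·6·6/12³ = 3/2 kN
  M_A = M₀b(2a-b)/L² = 12·6·(2·6-6)/12² = 3 kN·m
  R_B = -6M₀ab/L³ = -6·12·6·6/12³ = -3/2 kN
  M_B = M₀a(2b-a)/L² = 12·6·(2·6-6)/12² = 3 kN·m
Load 3 — applied couple M₀=-15 kN·m at a=24/5 m (b=L-a=36/5):
  R_A = 6M₀ab/L³ = 6·(-15)·(24/5)·(36/5)/12³ = -9/5 kN
  M_A = M₀b(2a-b)/L² = (-15)·(36/5)·(2·(24/5)-(36/5))/12² = -9/5 kN·m
  R_B = -6M₀ab/L³ = -6·(-15)·(24/5)·(36/5)/12³ = 9/5 kN
  M_B = M₀a(2b-a)/L² = (-15)·(24/5)·(2·(36/5)-(24/5))/12² = -24/5 kN·m
Load 4 — point force P=12 kN at a=4 m (b=L-a=8):
  R_A = Pb²(3a+b)/L³ = 12·8²·(3·4+8)/12³ = 80/9 kN
  M_A = Pab²/L² = 12·4·8²/12² = 64/3 kN·m
  R_B = Pa²(a+3b)/L³ = 12·4²·(4+3·8)/12³ = 28/9 kN
  M_B = -Pa²b/L² = -12·4²·8/12² = -32/3 kN·m
Superposition: R_A = 511/18 kN, M_A = 226/3 kN·m, R_B = 893/18 kN, M_B = -275/3 kN·m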